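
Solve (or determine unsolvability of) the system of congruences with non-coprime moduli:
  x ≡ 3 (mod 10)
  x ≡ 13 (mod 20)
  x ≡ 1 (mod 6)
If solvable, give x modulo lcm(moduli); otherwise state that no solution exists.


Moduli 10, 20, 6 are not pairwise coprime, so CRT works modulo lcm(m_i) when all pairwise compatibility conditions hold.
Pairwise compatibility: gcd(m_i, m_j) must divide a_i - a_j for every pair.
Merge one congruence at a time:
  Start: x ≡ 3 (mod 10).
  Combine with x ≡ 13 (mod 20): gcd(10, 20) = 10; 13 - 3 = 10, which IS divisible by 10, so compatible.
    Write x = 3 + 10·t and substitute into x ≡ 13 (mod 20): 10·t ≡ 13 − 3 = 10 (mod 20).
    Divide the congruence (and modulus) by g = 10: 1·t ≡ 1 (mod 2).
    So t ≡ 1 (mod 2).
    Then x = 3 + 10·1 = 13, valid modulo lcm(10, 20) = 20: x ≡ 13 (mod 20).
  Combine with x ≡ 1 (mod 6): gcd(20, 6) = 2; 1 - 13 = -12, which IS divisible by 2, so compatible.
    Write x = 13 + 20·t and substitute into x ≡ 1 (mod 6): 20·t ≡ 1 − 13 = -12 (mod 6).
    Divide the congruence (and modulus) by g = 2: 10·t ≡ -6 (mod 3).
    Reduce coefficients mod 3: 1·t ≡ 0 (mod 3).
    So t ≡ 0 (mod 3).
    Then x = 13 + 20·0 = 13, valid modulo lcm(20, 6) = 60: x ≡ 13 (mod 60).
Verify: 13 mod 10 = 3, 13 mod 20 = 13, 13 mod 6 = 1.

x ≡ 13 (mod 60).


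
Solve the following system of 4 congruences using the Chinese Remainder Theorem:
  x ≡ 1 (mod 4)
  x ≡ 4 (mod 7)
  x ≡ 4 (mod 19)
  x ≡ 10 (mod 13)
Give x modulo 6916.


Product of moduli M = 4 · 7 · 19 · 13 = 6916.
Merge one congruence at a time:
  Start: x ≡ 1 (mod 4).
  Combine with x ≡ 4 (mod 7); new modulus lcm = 28.
    Write x = 1 + 4·t and substitute into x ≡ 4 (mod 7): 4·t ≡ 4 − 1 = 3 (mod 7).
    The inverse of 4 mod 7 is 2 (since 4·2 = 8 = 1·7 + 1), so t ≡ 2·3 = 6 ≡ 6 (mod 7).
    Then x = 1 + 4·6 = 25, valid modulo lcm(4, 7) = 28: x ≡ 25 (mod 28).
  Combine with x ≡ 4 (mod 19); new modulus lcm = 532.
    Write x = 25 + 28·t and substitute into x ≡ 4 (mod 19): 28·t ≡ 4 − 25 = -21 (mod 19).
    Reduce coefficients mod 19: 9·t ≡ 17 (mod 19).
    The inverse of 9 mod 19 is 17 (since 9·17 = 153 = 8·19 + 1), so t ≡ 17·17 = 289 ≡ 4 (mod 19).
    Then x = 25 + 28·4 = 137, valid modulo lcm(28, 19) = 532: x ≡ 137 (mod 532).
  Combine with x ≡ 10 (mod 13); new modulus lcm = 6916.
    Write x = 137 + 532·t and substitute into x ≡ 10 (mod 13): 532·t ≡ 10 − 137 = -127 (mod 13).
    Reduce coefficients mod 13: 12·t ≡ 3 (mod 13).
    The inverse of 12 mod 13 is 12 (since 12·12 = 144 = 11·13 + 1), so t ≡ 12·3 = 36 ≡ 10 (mod 13).
    Then x = 137 + 532·10 = 5457, valid modulo lcm(532, 13) = 6916: x ≡ 5457 (mod 6916).
Verify against each original: 5457 mod 4 = 1, 5457 mod 7 = 4, 5457 mod 19 = 4, 5457 mod 13 = 10.

x ≡ 5457 (mod 6916).


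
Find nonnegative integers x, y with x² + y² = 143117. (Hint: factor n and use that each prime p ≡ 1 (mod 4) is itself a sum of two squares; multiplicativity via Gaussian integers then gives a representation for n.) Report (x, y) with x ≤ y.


Step 1: Factor n = 143117 = 13 · 101 · 109.
Step 2: Check the mod-4 condition on each prime factor: 13 ≡ 1 (mod 4), exponent 1; 101 ≡ 1 (mod 4), exponent 1; 109 ≡ 1 (mod 4), exponent 1.
All primes ≡ 3 (mod 4) appear to even exponent (or don't appear), so by the two-squares theorem n IS expressible as a sum of two squares.
Step 3: Build a representation. Here n = 13 · 101 · 109 is a product of primes ≡ 1 (mod 4). Each prime p ≡ 1 (mod 4) is itself a sum of two squares; find a² by testing p − a² for a perfect square:
  13: 13 − 1² = 12, 13 − 2² = 9 = 3² ⇒ 13 = 2² + 3².
  101: 101 − 1² = 100 = 10² ⇒ 101 = 1² + 10².
  109: 109 − 1² = 108, 109 − 2² = 105, 109 − 3² = 100 = 10² ⇒ 109 = 3² + 10².
  Combine using the Brahmagupta–Fibonacci identity (a² + b²)(c² + d²) = (ac − bd)² + (ad + bc)² = (ac + bd)² + (ad − bc)²:
  13 · 101 = 1313: from (2² + 3²)(1² + 10²), take (2·1 − 3·10, 2·10 + 3·1) = (2 − 30, 20 + 3) = (-28, 23); dropping signs (only squares matter) gives (28, 23); check 28² + 23² = 784 + 529 = 1313 ✓.
  1313 · 109 = 143117: from (28² + 23²)(3² + 10²), take (28·3 − 23·10, 28·10 + 23·3) = (84 − 230, 280 + 69) = (-146, 349); dropping signs (only squares matter) gives (146, 349); check 146² + 349² = 21316 + 121801 = 143117 ✓.
Step 4: Order so x ≤ y and verify: 146² + 349² = 21316 + 121801 = 143117 = n. ✓

n = 143117 = 146² + 349² (one valid representation with x ≤ y).


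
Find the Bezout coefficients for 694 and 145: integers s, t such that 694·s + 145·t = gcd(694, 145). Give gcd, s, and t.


Euclidean algorithm on (694, 145) — divide until remainder is 0:
  694 = 4 · 145 + 114
  145 = 1 · 114 + 31
  114 = 3 · 31 + 21
  31 = 1 · 21 + 10
  21 = 2 · 10 + 1
  10 = 10 · 1 + 0
gcd(694, 145) = 1.
Track Bezout coefficients alongside the remainders: start with r₀ = 694 = a·1 + b·0 (s = 1, t = 0) and r₁ = 145 = a·0 + b·1 (s = 0, t = 1); each new remainder r_{k+1} = r_{k-1} − q_k·r_k inherits s_{k+1} = s_{k-1} − q_k·s_k, t_{k+1} = t_{k-1} − q_k·t_k, so r_k = a·s_k + b·t_k at every step:
  q = 4: r = 114, s = 1 − 4·0 = 1, t = 0 − 4·1 = -4  (check: 694·1 + 145·(-4) = 114)
  q = 1: r = 31, s = 0 − 1·1 = -1, t = 1 − 1·(-4) = 5  (check: 694·(-1) + 145·5 = 31)
  q = 3: r = 21, s = 1 − 3·(-1) = 4, t = -4 − 3·5 = -19  (check: 694·4 + 145·(-19) = 21)
  q = 1: r = 10, s = -1 − 1·4 = -5, t = 5 − 1·(-19) = 24  (check: 694·(-5) + 145·24 = 10)
  q = 2: r = 1, s = 4 − 2·(-5) = 14, t = -19 − 2·24 = -67  (check: 694·14 + 145·(-67) = 1)
The row with r = 1 (the gcd) gives the Bezout coefficients s = 14, t = -67.
Result: 694 · (14) + 145 · (-67) = 1.

gcd(694, 145) = 1; s = 14, t = -67 (check: 694·14 + 145·(-67) = 1).


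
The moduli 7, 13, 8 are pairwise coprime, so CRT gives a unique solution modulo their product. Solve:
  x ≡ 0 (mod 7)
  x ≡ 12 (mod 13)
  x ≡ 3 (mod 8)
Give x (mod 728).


Moduli 7, 13, 8 are pairwise coprime; by CRT there is a unique solution modulo M = 7 · 13 · 8 = 728.
Solve pairwise, accumulating the modulus:
  Start with x ≡ 0 (mod 7).
  Combine with x ≡ 12 (mod 13): since gcd(7, 13) = 1, we get a unique residue mod 91.
    Write x = 0 + 7·t and substitute into x ≡ 12 (mod 13): 7·t ≡ 12 − 0 = 12 (mod 13).
    The inverse of 7 mod 13 is 2 (since 7·2 = 14 = 1·13 + 1), so t ≡ 2·12 = 24 ≡ 11 (mod 13).
    Then x = 0 + 7·11 = 77, valid modulo lcm(7, 13) = 91: x ≡ 77 (mod 91).
  Combine with x ≡ 3 (mod 8): since gcd(91, 8) = 1, we get a unique residue mod 728.
    Write x = 77 + 91·t and substitute into x ≡ 3 (mod 8): 91·t ≡ 3 − 77 = -74 (mod 8).
    Reduce coefficients mod 8: 3·t ≡ 6 (mod 8).
    The inverse of 3 mod 8 is 3 (since 3·3 = 9 = 1·8 + 1), so t ≡ 3·6 = 18 ≡ 2 (mod 8).
    Then x = 77 + 91·2 = 259, valid modulo lcm(91, 8) = 728: x ≡ 259 (mod 728).
Verify: 259 mod 7 = 0 ✓, 259 mod 13 = 12 ✓, 259 mod 8 = 3 ✓.

x ≡ 259 (mod 728).


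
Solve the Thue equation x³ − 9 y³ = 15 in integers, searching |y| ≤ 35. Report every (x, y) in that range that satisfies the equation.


The equation is x³ - 9y³ = 15. For fixed y, x³ = 9·y³ + 15, so a solution requires the RHS to be a perfect cube.
Strategy: iterate y from -35 to 35, compute RHS = 9·y³ + 15, and check whether it is a (positive or negative) perfect cube.
Check small values of y:
  y = 0: RHS = 15 is not a perfect cube.
  y = 1: RHS = 24 is not a perfect cube.
  y = -1: RHS = 6 is not a perfect cube.
  y = 2: RHS = 87 is not a perfect cube.
  y = -2: RHS = -57 is not a perfect cube.
  y = 3: RHS = 258 is not a perfect cube.
  y = -3: RHS = -228 is not a perfect cube.
Continuing the search up to |y| = 35 finds no solutions either.
No (x, y) in the scanned range satisfies the equation.

No integer solutions with |y| ≤ 35.


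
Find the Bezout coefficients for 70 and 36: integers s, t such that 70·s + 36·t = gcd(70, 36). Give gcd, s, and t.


Euclidean algorithm on (70, 36) — divide until remainder is 0:
  70 = 1 · 36 + 34
  36 = 1 · 34 + 2
  34 = 17 · 2 + 0
gcd(70, 36) = 2.
Track Bezout coefficients alongside the remainders: start with r₀ = 70 = a·1 + b·0 (s = 1, t = 0) and r₁ = 36 = a·0 + b·1 (s = 0, t = 1); each new remainder r_{k+1} = r_{k-1} − q_k·r_k inherits s_{k+1} = s_{k-1} − q_k·s_k, t_{k+1} = t_{k-1} − q_k·t_k, so r_k = a·s_k + b·t_k at every step:
  q = 1: r = 34, s = 1 − 1·0 = 1, t = 0 − 1·1 = -1  (check: 70·1 + 36·(-1) = 34)
  q = 1: r = 2, s = 0 − 1·1 = -1, t = 1 − 1·(-1) = 2  (check: 70·(-1) + 36·2 = 2)
The row with r = 2 (the gcd) gives the Bezout coefficients s = -1, t = 2.
Result: 70 · (-1) + 36 · (2) = 2.

gcd(70, 36) = 2; s = -1, t = 2 (check: 70·(-1) + 36·2 = 2).


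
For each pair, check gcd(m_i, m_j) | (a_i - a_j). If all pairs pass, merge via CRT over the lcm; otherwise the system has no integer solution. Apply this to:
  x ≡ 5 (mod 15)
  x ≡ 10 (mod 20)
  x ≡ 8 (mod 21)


Moduli 15, 20, 21 are not pairwise coprime, so CRT works modulo lcm(m_i) when all pairwise compatibility conditions hold.
Pairwise compatibility: gcd(m_i, m_j) must divide a_i - a_j for every pair.
Merge one congruence at a time:
  Start: x ≡ 5 (mod 15).
  Combine with x ≡ 10 (mod 20): gcd(15, 20) = 5; 10 - 5 = 5, which IS divisible by 5, so compatible.
    Write x = 5 + 15·t and substitute into x ≡ 10 (mod 20): 15·t ≡ 10 − 5 = 5 (mod 20).
    Divide the congruence (and modulus) by g = 5: 3·t ≡ 1 (mod 4).
    The inverse of 3 mod 4 is 3 (since 3·3 = 9 = 2·4 + 1), so t ≡ 3·1 = 3 ≡ 3 (mod 4).
    Then x = 5 + 15·3 = 50, valid modulo lcm(15, 20) = 60: x ≡ 50 (mod 60).
  Combine with x ≡ 8 (mod 21): gcd(60, 21) = 3; 8 - 50 = -42, which IS divisible by 3, so compatible.
    Write x = 50 + 60·t and substitute into x ≡ 8 (mod 21): 60·t ≡ 8 − 50 = -42 (mod 21).
    Divide the congruence (and modulus) by g = 3: 20·t ≡ -14 (mod 7).
    Reduce coefficients mod 7: 6·t ≡ 0 (mod 7).
    The inverse of 6 mod 7 is 6 (since 6·6 = 36 = 5·7 + 1), so t ≡ 6·0 = 0 ≡ 0 (mod 7).
    Then x = 50 + 60·0 = 50, valid modulo lcm(60, 21) = 420: x ≡ 50 (mod 420).
Verify: 50 mod 15 = 5, 50 mod 20 = 10, 50 mod 21 = 8.

x ≡ 50 (mod 420).


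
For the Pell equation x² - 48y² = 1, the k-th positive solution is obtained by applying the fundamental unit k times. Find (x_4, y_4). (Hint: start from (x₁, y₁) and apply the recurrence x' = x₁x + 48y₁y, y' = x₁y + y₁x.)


Step 1: Find the fundamental solution (x₁, y₁) of x² - 48y² = 1.
  Expand √48 as a continued fraction. a₀ = ⌊√48⌋ = 6; iterate m_{k+1} = d_k·a_k − m_k, d_{k+1} = (48 − m_{k+1}²)/d_k, a_{k+1} = ⌊(a₀ + m_{k+1})/d_{k+1}⌋ (starting m₀ = 0, d₀ = 1), with convergents p_k = a_k·p_{k-1} + p_{k-2}, q_k = a_k·q_{k-1} + q_{k-2} (p₋₁ = 1, q₋₁ = 0):
  k = 0: a₀ = 6; p₀/q₀ = 6/1; p₀² − 48·q₀² = 36 − 48 = -12.
  k = 1: m = 6, d = 12, a = ⌊(6 + 6)/12⌋ = 1; p/q = (1·6 + 1)/(1·1 + 0) = 7/1; p² − 48·q² = 49 − 48 = 1.
  The first convergent with p² − 48·q² = 1 gives the fundamental solution (x₁, y₁) = (7, 1).
Step 2: Apply the recurrence (x_{n+1}, y_{n+1}) = (x₁x_n + 48y₁y_n, x₁y_n + y₁x_n) repeatedly.
  From (x_1, y_1) = (7, 1): x_2 = 7·7 + 48·1·1 = 97; y_2 = 7·1 + 1·7 = 14.
  From (x_2, y_2) = (97, 14): x_3 = 7·97 + 48·1·14 = 1351; y_3 = 7·14 + 1·97 = 195.
  From (x_3, y_3) = (1351, 195): x_4 = 7·1351 + 48·1·195 = 18817; y_4 = 7·195 + 1·1351 = 2716.
Step 3: Verify x_4² - 48·y_4² = 354079489 - 354079488 = 1 (should be 1). ✓

(x_1, y_1) = (7, 1); (x_4, y_4) = (18817, 2716).


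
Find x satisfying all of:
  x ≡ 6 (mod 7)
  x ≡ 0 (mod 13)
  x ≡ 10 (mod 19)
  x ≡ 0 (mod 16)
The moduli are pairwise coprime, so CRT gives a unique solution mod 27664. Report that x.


Product of moduli M = 7 · 13 · 19 · 16 = 27664.
Merge one congruence at a time:
  Start: x ≡ 6 (mod 7).
  Combine with x ≡ 0 (mod 13); new modulus lcm = 91.
    Write x = 6 + 7·t and substitute into x ≡ 0 (mod 13): 7·t ≡ 0 − 6 = -6 (mod 13).
    Reduce coefficients mod 13: 7·t ≡ 7 (mod 13).
    The inverse of 7 mod 13 is 2 (since 7·2 = 14 = 1·13 + 1), so t ≡ 2·7 = 14 ≡ 1 (mod 13).
    Then x = 6 + 7·1 = 13, valid modulo lcm(7, 13) = 91: x ≡ 13 (mod 91).
  Combine with x ≡ 10 (mod 19); new modulus lcm = 1729.
    Write x = 13 + 91·t and substitute into x ≡ 10 (mod 19): 91·t ≡ 10 − 13 = -3 (mod 19).
    Reduce coefficients mod 19: 15·t ≡ 16 (mod 19).
    The inverse of 15 mod 19 is 14 (since 15·14 = 210 = 11·19 + 1), so t ≡ 14·16 = 224 ≡ 15 (mod 19).
    Then x = 13 + 91·15 = 1378, valid modulo lcm(91, 19) = 1729: x ≡ 1378 (mod 1729).
  Combine with x ≡ 0 (mod 16); new modulus lcm = 27664.
    Write x = 1378 + 1729·t and substitute into x ≡ 0 (mod 16): 1729·t ≡ 0 − 1378 = -1378 (mod 16).
    Reduce coefficients mod 16: 1·t ≡ 14 (mod 16).
    So t ≡ 14 (mod 16).
    Then x = 1378 + 1729·14 = 25584, valid modulo lcm(1729, 16) = 27664: x ≡ 25584 (mod 27664).
Verify against each original: 25584 mod 7 = 6, 25584 mod 13 = 0, 25584 mod 19 = 10, 25584 mod 16 = 0.

x ≡ 25584 (mod 27664).


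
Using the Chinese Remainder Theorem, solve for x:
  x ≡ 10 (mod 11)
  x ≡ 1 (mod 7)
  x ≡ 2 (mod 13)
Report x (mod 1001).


Moduli 11, 7, 13 are pairwise coprime; by CRT there is a unique solution modulo M = 11 · 7 · 13 = 1001.
Solve pairwise, accumulating the modulus:
  Start with x ≡ 10 (mod 11).
  Combine with x ≡ 1 (mod 7): since gcd(11, 7) = 1, we get a unique residue mod 77.
    Write x = 10 + 11·t and substitute into x ≡ 1 (mod 7): 11·t ≡ 1 − 10 = -9 (mod 7).
    Reduce coefficients mod 7: 4·t ≡ 5 (mod 7).
    The inverse of 4 mod 7 is 2 (since 4·2 = 8 = 1·7 + 1), so t ≡ 2·5 = 10 ≡ 3 (mod 7).
    Then x = 10 + 11·3 = 43, valid modulo lcm(11, 7) = 77: x ≡ 43 (mod 77).
  Combine with x ≡ 2 (mod 13): since gcd(77, 13) = 1, we get a unique residue mod 1001.
    Write x = 43 + 77·t and substitute into x ≡ 2 (mod 13): 77·t ≡ 2 − 43 = -41 (mod 13).
    Reduce coefficients mod 13: 12·t ≡ 11 (mod 13).
    The inverse of 12 mod 13 is 12 (since 12·12 = 144 = 11·13 + 1), so t ≡ 12·11 = 132 ≡ 2 (mod 13).
    Then x = 43 + 77·2 = 197, valid modulo lcm(77, 13) = 1001: x ≡ 197 (mod 1001).
Verify: 197 mod 11 = 10 ✓, 197 mod 7 = 1 ✓, 197 mod 13 = 2 ✓.

x ≡ 197 (mod 1001).


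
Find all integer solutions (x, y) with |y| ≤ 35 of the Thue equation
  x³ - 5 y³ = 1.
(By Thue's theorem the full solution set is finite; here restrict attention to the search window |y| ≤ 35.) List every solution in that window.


The equation is x³ - 5y³ = 1. For fixed y, x³ = 5·y³ + 1, so a solution requires the RHS to be a perfect cube.
Strategy: iterate y from -35 to 35, compute RHS = 5·y³ + 1, and check whether it is a (positive or negative) perfect cube.
Check small values of y:
  y = 0: RHS = 1 = (1)³ ⇒ x = 1 works.
  y = 1: RHS = 6 is not a perfect cube.
  y = -1: RHS = -4 is not a perfect cube.
  y = 2: RHS = 41 is not a perfect cube.
  y = -2: RHS = -39 is not a perfect cube.
  y = 3: RHS = 136 is not a perfect cube.
  y = -3: RHS = -134 is not a perfect cube.
Continuing the search up to |y| = 35 finds no further solutions beyond those listed.
Collected solutions: (1, 0).

Solutions (with |y| ≤ 35): (1, 0).


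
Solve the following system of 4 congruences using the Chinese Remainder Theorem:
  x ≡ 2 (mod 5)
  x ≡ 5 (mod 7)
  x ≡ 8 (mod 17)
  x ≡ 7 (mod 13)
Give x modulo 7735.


Product of moduli M = 5 · 7 · 17 · 13 = 7735.
Merge one congruence at a time:
  Start: x ≡ 2 (mod 5).
  Combine with x ≡ 5 (mod 7); new modulus lcm = 35.
    Write x = 2 + 5·t and substitute into x ≡ 5 (mod 7): 5·t ≡ 5 − 2 = 3 (mod 7).
    The inverse of 5 mod 7 is 3 (since 5·3 = 15 = 2·7 + 1), so t ≡ 3·3 = 9 ≡ 2 (mod 7).
    Then x = 2 + 5·2 = 12, valid modulo lcm(5, 7) = 35: x ≡ 12 (mod 35).
  Combine with x ≡ 8 (mod 17); new modulus lcm = 595.
    Write x = 12 + 35·t and substitute into x ≡ 8 (mod 17): 35·t ≡ 8 − 12 = -4 (mod 17).
    Reduce coefficients mod 17: 1·t ≡ 13 (mod 17).
    So t ≡ 13 (mod 17).
    Then x = 12 + 35·13 = 467, valid modulo lcm(35, 17) = 595: x ≡ 467 (mod 595).
  Combine with x ≡ 7 (mod 13); new modulus lcm = 7735.
    Write x = 467 + 595·t and substitute into x ≡ 7 (mod 13): 595·t ≡ 7 − 467 = -460 (mod 13).
    Reduce coefficients mod 13: 10·t ≡ 8 (mod 13).
    The inverse of 10 mod 13 is 4 (since 10·4 = 40 = 3·13 + 1), so t ≡ 4·8 = 32 ≡ 6 (mod 13).
    Then x = 467 + 595·6 = 4037, valid modulo lcm(595, 13) = 7735: x ≡ 4037 (mod 7735).
Verify against each original: 4037 mod 5 = 2, 4037 mod 7 = 5, 4037 mod 17 = 8, 4037 mod 13 = 7.

x ≡ 4037 (mod 7735).


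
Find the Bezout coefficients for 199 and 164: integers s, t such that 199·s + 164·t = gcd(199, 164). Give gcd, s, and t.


Euclidean algorithm on (199, 164) — divide until remainder is 0:
  199 = 1 · 164 + 35
  164 = 4 · 35 + 24
  35 = 1 · 24 + 11
  24 = 2 · 11 + 2
  11 = 5 · 2 + 1
  2 = 2 · 1 + 0
gcd(199, 164) = 1.
Track Bezout coefficients alongside the remainders: start with r₀ = 199 = a·1 + b·0 (s = 1, t = 0) and r₁ = 164 = a·0 + b·1 (s = 0, t = 1); each new remainder r_{k+1} = r_{k-1} − q_k·r_k inherits s_{k+1} = s_{k-1} − q_k·s_k, t_{k+1} = t_{k-1} − q_k·t_k, so r_k = a·s_k + b·t_k at every step:
  q = 1: r = 35, s = 1 − 1·0 = 1, t = 0 − 1·1 = -1  (check: 199·1 + 164·(-1) = 35)
  q = 4: r = 24, s = 0 − 4·1 = -4, t = 1 − 4·(-1) = 5  (check: 199·(-4) + 164·5 = 24)
  q = 1: r = 11, s = 1 − 1·(-4) = 5, t = -1 − 1·5 = -6  (check: 199·5 + 164·(-6) = 11)
  q = 2: r = 2, s = -4 − 2·5 = -14, t = 5 − 2·(-6) = 17  (check: 199·(-14) + 164·17 = 2)
  q = 5: r = 1, s = 5 − 5·(-14) = 75, t = -6 − 5·17 = -91  (check: 199·75 + 164·(-91) = 1)
The row with r = 1 (the gcd) gives the Bezout coefficients s = 75, t = -91.
Result: 199 · (75) + 164 · (-91) = 1.

gcd(199, 164) = 1; s = 75, t = -91 (check: 199·75 + 164·(-91) = 1).


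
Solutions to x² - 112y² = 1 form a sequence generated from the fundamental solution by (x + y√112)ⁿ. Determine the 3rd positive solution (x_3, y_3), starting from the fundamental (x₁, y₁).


Step 1: Find the fundamental solution (x₁, y₁) of x² - 112y² = 1.
  Expand √112 as a continued fraction. a₀ = ⌊√112⌋ = 10; iterate m_{k+1} = d_k·a_k − m_k, d_{k+1} = (112 − m_{k+1}²)/d_k, a_{k+1} = ⌊(a₀ + m_{k+1})/d_{k+1}⌋ (starting m₀ = 0, d₀ = 1), with convergents p_k = a_k·p_{k-1} + p_{k-2}, q_k = a_k·q_{k-1} + q_{k-2} (p₋₁ = 1, q₋₁ = 0):
  k = 0: a₀ = 10; p₀/q₀ = 10/1; p₀² − 112·q₀² = 100 − 112 = -12.
  k = 1: m = 10, d = 12, a = ⌊(10 + 10)/12⌋ = 1; p/q = (1·10 + 1)/(1·1 + 0) = 11/1; p² − 112·q² = 121 − 112 = 9.
  k = 2: m = 2, d = 9, a = ⌊(10 + 2)/9⌋ = 1; p/q = (1·11 + 10)/(1·1 + 1) = 21/2; p² − 112·q² = 441 − 448 = -7.
  k = 3: m = 7, d = 7, a = ⌊(10 + 7)/7⌋ = 2; p/q = (2·21 + 11)/(2·2 + 1) = 53/5; p² − 112·q² = 2809 − 2800 = 9.
  k = 4: m = 7, d = 9, a = ⌊(10 + 7)/9⌋ = 1; p/q = (1·53 + 21)/(1·5 + 2) = 74/7; p² − 112·q² = 5476 − 5488 = -12.
  k = 5: m = 2, d = 12, a = ⌊(10 + 2)/12⌋ = 1; p/q = (1·74 + 53)/(1·7 + 5) = 127/12; p² − 112·q² = 16129 − 16128 = 1.
  The first convergent with p² − 112·q² = 1 gives the fundamental solution (x₁, y₁) = (127, 12).
Step 2: Apply the recurrence (x_{n+1}, y_{n+1}) = (x₁x_n + 112y₁y_n, x₁y_n + y₁x_n) repeatedly.
  From (x_1, y_1) = (127, 12): x_2 = 127·127 + 112·12·12 = 32257; y_2 = 127·12 + 12·127 = 3048.
  From (x_2, y_2) = (32257, 3048): x_3 = 127·32257 + 112·12·3048 = 8193151; y_3 = 127·3048 + 12·32257 = 774180.
Step 3: Verify x_3² - 112·y_3² = 67127723308801 - 67127723308800 = 1 (should be 1). ✓

(x_1, y_1) = (127, 12); (x_3, y_3) = (8193151, 774180).


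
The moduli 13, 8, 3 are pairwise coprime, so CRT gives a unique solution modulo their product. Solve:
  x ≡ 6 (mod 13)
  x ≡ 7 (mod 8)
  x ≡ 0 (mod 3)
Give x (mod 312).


Moduli 13, 8, 3 are pairwise coprime; by CRT there is a unique solution modulo M = 13 · 8 · 3 = 312.
Solve pairwise, accumulating the modulus:
  Start with x ≡ 6 (mod 13).
  Combine with x ≡ 7 (mod 8): since gcd(13, 8) = 1, we get a unique residue mod 104.
    Write x = 6 + 13·t and substitute into x ≡ 7 (mod 8): 13·t ≡ 7 − 6 = 1 (mod 8).
    Reduce coefficients mod 8: 5·t ≡ 1 (mod 8).
    The inverse of 5 mod 8 is 5 (since 5·5 = 25 = 3·8 + 1), so t ≡ 5·1 = 5 ≡ 5 (mod 8).
    Then x = 6 + 13·5 = 71, valid modulo lcm(13, 8) = 104: x ≡ 71 (mod 104).
  Combine with x ≡ 0 (mod 3): since gcd(104, 3) = 1, we get a unique residue mod 312.
    Write x = 71 + 104·t and substitute into x ≡ 0 (mod 3): 104·t ≡ 0 − 71 = -71 (mod 3).
    Reduce coefficients mod 3: 2·t ≡ 1 (mod 3).
    The inverse of 2 mod 3 is 2 (since 2·2 = 4 = 1·3 + 1), so t ≡ 2·1 = 2 ≡ 2 (mod 3).
    Then x = 71 + 104·2 = 279, valid modulo lcm(104, 3) = 312: x ≡ 279 (mod 312).
Verify: 279 mod 13 = 6 ✓, 279 mod 8 = 7 ✓, 279 mod 3 = 0 ✓.

x ≡ 279 (mod 312).


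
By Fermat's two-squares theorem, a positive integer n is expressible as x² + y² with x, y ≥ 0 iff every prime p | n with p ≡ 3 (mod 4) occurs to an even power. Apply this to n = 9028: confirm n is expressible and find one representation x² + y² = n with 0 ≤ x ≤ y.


Step 1: Factor n = 9028 = 2^2 · 37 · 61.
Step 2: Check the mod-4 condition on each prime factor: 2 = 2 (special); 37 ≡ 1 (mod 4), exponent 1; 61 ≡ 1 (mod 4), exponent 1.
All primes ≡ 3 (mod 4) appear to even exponent (or don't appear), so by the two-squares theorem n IS expressible as a sum of two squares.
Step 3: Build a representation. Group n = k² · m with k = 2 and m = 37 · 61 = 2257 (a product of primes ≡ 1 (mod 4)); a representation of m scales to one of n via (k·x)² + (k·y)² = k²(x² + y²). Each prime p ≡ 1 (mod 4) is itself a sum of two squares; find a² by testing p − a² for a perfect square:
  37: 37 − 1² = 36 = 6² ⇒ 37 = 1² + 6².
  61: 61 − 1² = 60, 61 − 2² = 57, 61 − 3² = 52, 61 − 4² = 45, 61 − 5² = 36 = 6² ⇒ 61 = 5² + 6².
  Combine using the Brahmagupta–Fibonacci identity (a² + b²)(c² + d²) = (ac − bd)² + (ad + bc)² = (ac + bd)² + (ad − bc)²:
  37 · 61 = 2257: from (1² + 6²)(5² + 6²), take (1·5 − 6·6, 1·6 + 6·5) = (5 − 36, 6 + 30) = (-31, 36); dropping signs (only squares matter) gives (31, 36); check 31² + 36² = 961 + 1296 = 2257 ✓.
  Scale by k = 2: (2·31, 2·36) = (62, 72).
Step 4: Order so x ≤ y and verify: 62² + 72² = 3844 + 5184 = 9028 = n. ✓

n = 9028 = 62² + 72² (one valid representation with x ≤ y).


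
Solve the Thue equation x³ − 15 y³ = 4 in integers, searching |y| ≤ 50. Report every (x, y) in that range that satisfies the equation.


The equation is x³ - 15y³ = 4. For fixed y, x³ = 15·y³ + 4, so a solution requires the RHS to be a perfect cube.
Strategy: iterate y from -50 to 50, compute RHS = 15·y³ + 4, and check whether it is a (positive or negative) perfect cube.
Check small values of y:
  y = 0: RHS = 4 is not a perfect cube.
  y = 1: RHS = 19 is not a perfect cube.
  y = -1: RHS = -11 is not a perfect cube.
  y = 2: RHS = 124 is not a perfect cube.
  y = -2: RHS = -116 is not a perfect cube.
  y = 3: RHS = 409 is not a perfect cube.
  y = -3: RHS = -401 is not a perfect cube.
Continuing the search up to |y| = 50 finds no solutions either.
No (x, y) in the scanned range satisfies the equation.

No integer solutions with |y| ≤ 50.


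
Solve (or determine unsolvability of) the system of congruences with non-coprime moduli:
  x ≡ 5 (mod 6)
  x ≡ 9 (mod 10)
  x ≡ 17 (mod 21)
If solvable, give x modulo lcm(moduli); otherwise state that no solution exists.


Moduli 6, 10, 21 are not pairwise coprime, so CRT works modulo lcm(m_i) when all pairwise compatibility conditions hold.
Pairwise compatibility: gcd(m_i, m_j) must divide a_i - a_j for every pair.
Merge one congruence at a time:
  Start: x ≡ 5 (mod 6).
  Combine with x ≡ 9 (mod 10): gcd(6, 10) = 2; 9 - 5 = 4, which IS divisible by 2, so compatible.
    Write x = 5 + 6·t and substitute into x ≡ 9 (mod 10): 6·t ≡ 9 − 5 = 4 (mod 10).
    Divide the congruence (and modulus) by g = 2: 3·t ≡ 2 (mod 5).
    The inverse of 3 mod 5 is 2 (since 3·2 = 6 = 1·5 + 1), so t ≡ 2·2 = 4 ≡ 4 (mod 5).
    Then x = 5 + 6·4 = 29, valid modulo lcm(6, 10) = 30: x ≡ 29 (mod 30).
  Combine with x ≡ 17 (mod 21): gcd(30, 21) = 3; 17 - 29 = -12, which IS divisible by 3, so compatible.
    Write x = 29 + 30·t and substitute into x ≡ 17 (mod 21): 30·t ≡ 17 − 29 = -12 (mod 21).
    Divide the congruence (and modulus) by g = 3: 10·t ≡ -4 (mod 7).
    Reduce coefficients mod 7: 3·t ≡ 3 (mod 7).
    The inverse of 3 mod 7 is 5 (since 3·5 = 15 = 2·7 + 1), so t ≡ 5·3 = 15 ≡ 1 (mod 7).
    Then x = 29 + 30·1 = 59, valid modulo lcm(30, 21) = 210: x ≡ 59 (mod 210).
Verify: 59 mod 6 = 5, 59 mod 10 = 9, 59 mod 21 = 17.

x ≡ 59 (mod 210).


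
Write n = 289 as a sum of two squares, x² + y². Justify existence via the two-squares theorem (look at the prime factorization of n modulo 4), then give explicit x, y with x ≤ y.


Step 1: Factor n = 289 = 17^2.
Step 2: Check the mod-4 condition on each prime factor: 17 ≡ 1 (mod 4), exponent 2.
All primes ≡ 3 (mod 4) appear to even exponent (or don't appear), so by the two-squares theorem n IS expressible as a sum of two squares.
Step 3: Build a representation. Here n = 17 · 17 is a product of primes ≡ 1 (mod 4). Each prime p ≡ 1 (mod 4) is itself a sum of two squares; find a² by testing p − a² for a perfect square:
  17: 17 − 1² = 16 = 4² ⇒ 17 = 1² + 4².
  Combine using the Brahmagupta–Fibonacci identity (a² + b²)(c² + d²) = (ac − bd)² + (ad + bc)² = (ac + bd)² + (ad − bc)²:
  17 · 17 = 289: from (1² + 4²)(1² + 4²), take (1·1 − 4·4, 1·4 + 4·1) = (1 − 16, 4 + 4) = (-15, 8); dropping signs (only squares matter) gives (15, 8); check 15² + 8² = 225 + 64 = 289 ✓.
Step 4: Order so x ≤ y and verify: 8² + 15² = 64 + 225 = 289 = n. ✓

n = 289 = 8² + 15² (one valid representation with x ≤ y).


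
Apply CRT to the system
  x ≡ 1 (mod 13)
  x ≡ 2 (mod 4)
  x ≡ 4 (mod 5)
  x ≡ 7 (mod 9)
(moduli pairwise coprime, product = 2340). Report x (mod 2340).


Product of moduli M = 13 · 4 · 5 · 9 = 2340.
Merge one congruence at a time:
  Start: x ≡ 1 (mod 13).
  Combine with x ≡ 2 (mod 4); new modulus lcm = 52.
    Write x = 1 + 13·t and substitute into x ≡ 2 (mod 4): 13·t ≡ 2 − 1 = 1 (mod 4).
    Reduce coefficients mod 4: 1·t ≡ 1 (mod 4).
    So t ≡ 1 (mod 4).
    Then x = 1 + 13·1 = 14, valid modulo lcm(13, 4) = 52: x ≡ 14 (mod 52).
  Combine with x ≡ 4 (mod 5); new modulus lcm = 260.
    Write x = 14 + 52·t and substitute into x ≡ 4 (mod 5): 52·t ≡ 4 − 14 = -10 (mod 5).
    Reduce coefficients mod 5: 2·t ≡ 0 (mod 5).
    The inverse of 2 mod 5 is 3 (since 2·3 = 6 = 1·5 + 1), so t ≡ 3·0 = 0 ≡ 0 (mod 5).
    Then x = 14 + 52·0 = 14, valid modulo lcm(52, 5) = 260: x ≡ 14 (mod 260).
  Combine with x ≡ 7 (mod 9); new modulus lcm = 2340.
    Write x = 14 + 260·t and substitute into x ≡ 7 (mod 9): 260·t ≡ 7 − 14 = -7 (mod 9).
    Reduce coefficients mod 9: 8·t ≡ 2 (mod 9).
    The inverse of 8 mod 9 is 8 (since 8·8 = 64 = 7·9 + 1), so t ≡ 8·2 = 16 ≡ 7 (mod 9).
    Then x = 14 + 260·7 = 1834, valid modulo lcm(260, 9) = 2340: x ≡ 1834 (mod 2340).
Verify against each original: 1834 mod 13 = 1, 1834 mod 4 = 2, 1834 mod 5 = 4, 1834 mod 9 = 7.

x ≡ 1834 (mod 2340).


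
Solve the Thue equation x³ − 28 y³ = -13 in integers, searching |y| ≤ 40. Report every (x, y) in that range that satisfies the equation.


The equation is x³ - 28y³ = -13. For fixed y, x³ = 28·y³ − 13, so a solution requires the RHS to be a perfect cube.
Strategy: iterate y from -40 to 40, compute RHS = 28·y³ − 13, and check whether it is a (positive or negative) perfect cube.
Check small values of y:
  y = 0: RHS = -13 is not a perfect cube.
  y = 1: RHS = 15 is not a perfect cube.
  y = -1: RHS = -41 is not a perfect cube.
  y = 2: RHS = 211 is not a perfect cube.
  y = -2: RHS = -237 is not a perfect cube.
  y = 3: RHS = 743 is not a perfect cube.
  y = -3: RHS = -769 is not a perfect cube.
Continuing the search up to |y| = 40 finds no solutions either.
No (x, y) in the scanned range satisfies the equation.

No integer solutions with |y| ≤ 40.


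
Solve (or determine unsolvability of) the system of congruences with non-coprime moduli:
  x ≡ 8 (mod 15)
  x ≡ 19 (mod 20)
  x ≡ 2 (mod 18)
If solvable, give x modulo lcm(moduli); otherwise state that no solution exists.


Moduli 15, 20, 18 are not pairwise coprime, so CRT works modulo lcm(m_i) when all pairwise compatibility conditions hold.
Pairwise compatibility: gcd(m_i, m_j) must divide a_i - a_j for every pair.
Merge one congruence at a time:
  Start: x ≡ 8 (mod 15).
  Combine with x ≡ 19 (mod 20): gcd(15, 20) = 5, and 19 - 8 = 11 is NOT divisible by 5.
    ⇒ system is inconsistent (no integer solution).

No solution (the system is inconsistent).


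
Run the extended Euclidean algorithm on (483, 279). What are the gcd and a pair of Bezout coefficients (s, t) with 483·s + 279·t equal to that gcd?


Euclidean algorithm on (483, 279) — divide until remainder is 0:
  483 = 1 · 279 + 204
  279 = 1 · 204 + 75
  204 = 2 · 75 + 54
  75 = 1 · 54 + 21
  54 = 2 · 21 + 12
  21 = 1 · 12 + 9
  12 = 1 · 9 + 3
  9 = 3 · 3 + 0
gcd(483, 279) = 3.
Track Bezout coefficients alongside the remainders: start with r₀ = 483 = a·1 + b·0 (s = 1, t = 0) and r₁ = 279 = a·0 + b·1 (s = 0, t = 1); each new remainder r_{k+1} = r_{k-1} − q_k·r_k inherits s_{k+1} = s_{k-1} − q_k·s_k, t_{k+1} = t_{k-1} − q_k·t_k, so r_k = a·s_k + b·t_k at every step:
  q = 1: r = 204, s = 1 − 1·0 = 1, t = 0 − 1·1 = -1  (check: 483·1 + 279·(-1) = 204)
  q = 1: r = 75, s = 0 − 1·1 = -1, t = 1 − 1·(-1) = 2  (check: 483·(-1) + 279·2 = 75)
  q = 2: r = 54, s = 1 − 2·(-1) = 3, t = -1 − 2·2 = -5  (check: 483·3 + 279·(-5) = 54)
  q = 1: r = 21, s = -1 − 1·3 = -4, t = 2 − 1·(-5) = 7  (check: 483·(-4) + 279·7 = 21)
  q = 2: r = 12, s = 3 − 2·(-4) = 11, t = -5 − 2·7 = -19  (check: 483·11 + 279·(-19) = 12)
  q = 1: r = 9, s = -4 − 1·11 = -15, t = 7 − 1·(-19) = 26  (check: 483·(-15) + 279·26 = 9)
  q = 1: r = 3, s = 11 − 1·(-15) = 26, t = -19 − 1·26 = -45  (check: 483·26 + 279·(-45) = 3)
The row with r = 3 (the gcd) gives the Bezout coefficients s = 26, t = -45.
Result: 483 · (26) + 279 · (-45) = 3.

gcd(483, 279) = 3; s = 26, t = -45 (check: 483·26 + 279·(-45) = 3).


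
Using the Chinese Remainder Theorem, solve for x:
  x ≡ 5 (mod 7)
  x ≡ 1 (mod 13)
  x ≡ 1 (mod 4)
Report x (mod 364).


Moduli 7, 13, 4 are pairwise coprime; by CRT there is a unique solution modulo M = 7 · 13 · 4 = 364.
Solve pairwise, accumulating the modulus:
  Start with x ≡ 5 (mod 7).
  Combine with x ≡ 1 (mod 13): since gcd(7, 13) = 1, we get a unique residue mod 91.
    Write x = 5 + 7·t and substitute into x ≡ 1 (mod 13): 7·t ≡ 1 − 5 = -4 (mod 13).
    Reduce coefficients mod 13: 7·t ≡ 9 (mod 13).
    The inverse of 7 mod 13 is 2 (since 7·2 = 14 = 1·13 + 1), so t ≡ 2·9 = 18 ≡ 5 (mod 13).
    Then x = 5 + 7·5 = 40, valid modulo lcm(7, 13) = 91: x ≡ 40 (mod 91).
  Combine with x ≡ 1 (mod 4): since gcd(91, 4) = 1, we get a unique residue mod 364.
    Write x = 40 + 91·t and substitute into x ≡ 1 (mod 4): 91·t ≡ 1 − 40 = -39 (mod 4).
    Reduce coefficients mod 4: 3·t ≡ 1 (mod 4).
    The inverse of 3 mod 4 is 3 (since 3·3 = 9 = 2·4 + 1), so t ≡ 3·1 = 3 ≡ 3 (mod 4).
    Then x = 40 + 91·3 = 313, valid modulo lcm(91, 4) = 364: x ≡ 313 (mod 364).
Verify: 313 mod 7 = 5 ✓, 313 mod 13 = 1 ✓, 313 mod 4 = 1 ✓.

x ≡ 313 (mod 364).


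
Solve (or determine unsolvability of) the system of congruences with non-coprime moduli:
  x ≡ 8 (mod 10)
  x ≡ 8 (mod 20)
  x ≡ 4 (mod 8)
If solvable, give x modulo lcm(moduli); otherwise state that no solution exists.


Moduli 10, 20, 8 are not pairwise coprime, so CRT works modulo lcm(m_i) when all pairwise compatibility conditions hold.
Pairwise compatibility: gcd(m_i, m_j) must divide a_i - a_j for every pair.
Merge one congruence at a time:
  Start: x ≡ 8 (mod 10).
  Combine with x ≡ 8 (mod 20): gcd(10, 20) = 10; 8 - 8 = 0, which IS divisible by 10, so compatible.
    Write x = 8 + 10·t and substitute into x ≡ 8 (mod 20): 10·t ≡ 8 − 8 = 0 (mod 20).
    Divide the congruence (and modulus) by g = 10: 1·t ≡ 0 (mod 2).
    So t ≡ 0 (mod 2).
    Then x = 8 + 10·0 = 8, valid modulo lcm(10, 20) = 20: x ≡ 8 (mod 20).
  Combine with x ≡ 4 (mod 8): gcd(20, 8) = 4; 4 - 8 = -4, which IS divisible by 4, so compatible.
    Write x = 8 + 20·t and substitute into x ≡ 4 (mod 8): 20·t ≡ 4 − 8 = -4 (mod 8).
    Divide the congruence (and modulus) by g = 4: 5·t ≡ -1 (mod 2).
    Reduce coefficients mod 2: 1·t ≡ 1 (mod 2).
    So t ≡ 1 (mod 2).
    Then x = 8 + 20·1 = 28, valid modulo lcm(20, 8) = 40: x ≡ 28 (mod 40).
Verify: 28 mod 10 = 8, 28 mod 20 = 8, 28 mod 8 = 4.

x ≡ 28 (mod 40).


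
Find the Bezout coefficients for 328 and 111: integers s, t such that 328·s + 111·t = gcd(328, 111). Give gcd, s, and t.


Euclidean algorithm on (328, 111) — divide until remainder is 0:
  328 = 2 · 111 + 106
  111 = 1 · 106 + 5
  106 = 21 · 5 + 1
  5 = 5 · 1 + 0
gcd(328, 111) = 1.
Track Bezout coefficients alongside the remainders: start with r₀ = 328 = a·1 + b·0 (s = 1, t = 0) and r₁ = 111 = a·0 + b·1 (s = 0, t = 1); each new remainder r_{k+1} = r_{k-1} − q_k·r_k inherits s_{k+1} = s_{k-1} − q_k·s_k, t_{k+1} = t_{k-1} − q_k·t_k, so r_k = a·s_k + b·t_k at every step:
  q = 2: r = 106, s = 1 − 2·0 = 1, t = 0 − 2·1 = -2  (check: 328·1 + 111·(-2) = 106)
  q = 1: r = 5, s = 0 − 1·1 = -1, t = 1 − 1·(-2) = 3  (check: 328·(-1) + 111·3 = 5)
  q = 21: r = 1, s = 1 − 21·(-1) = 22, t = -2 − 21·3 = -65  (check: 328·22 + 111·(-65) = 1)
The row with r = 1 (the gcd) gives the Bezout coefficients s = 22, t = -65.
Result: 328 · (22) + 111 · (-65) = 1.

gcd(328, 111) = 1; s = 22, t = -65 (check: 328·22 + 111·(-65) = 1).


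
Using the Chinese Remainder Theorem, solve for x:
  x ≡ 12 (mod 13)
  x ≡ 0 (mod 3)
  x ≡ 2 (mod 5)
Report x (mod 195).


Moduli 13, 3, 5 are pairwise coprime; by CRT there is a unique solution modulo M = 13 · 3 · 5 = 195.
Solve pairwise, accumulating the modulus:
  Start with x ≡ 12 (mod 13).
  Combine with x ≡ 0 (mod 3): since gcd(13, 3) = 1, we get a unique residue mod 39.
    Write x = 12 + 13·t and substitute into x ≡ 0 (mod 3): 13·t ≡ 0 − 12 = -12 (mod 3).
    Reduce coefficients mod 3: 1·t ≡ 0 (mod 3).
    So t ≡ 0 (mod 3).
    Then x = 12 + 13·0 = 12, valid modulo lcm(13, 3) = 39: x ≡ 12 (mod 39).
  Combine with x ≡ 2 (mod 5): since gcd(39, 5) = 1, we get a unique residue mod 195.
    Write x = 12 + 39·t and substitute into x ≡ 2 (mod 5): 39·t ≡ 2 − 12 = -10 (mod 5).
    Reduce coefficients mod 5: 4·t ≡ 0 (mod 5).
    The inverse of 4 mod 5 is 4 (since 4·4 = 16 = 3·5 + 1), so t ≡ 4·0 = 0 ≡ 0 (mod 5).
    Then x = 12 + 39·0 = 12, valid modulo lcm(39, 5) = 195: x ≡ 12 (mod 195).
Verify: 12 mod 13 = 12 ✓, 12 mod 3 = 0 ✓, 12 mod 5 = 2 ✓.

x ≡ 12 (mod 195).


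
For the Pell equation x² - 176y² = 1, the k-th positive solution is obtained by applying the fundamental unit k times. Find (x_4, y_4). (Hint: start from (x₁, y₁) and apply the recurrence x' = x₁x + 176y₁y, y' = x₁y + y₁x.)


Step 1: Find the fundamental solution (x₁, y₁) of x² - 176y² = 1.
  Expand √176 as a continued fraction. a₀ = ⌊√176⌋ = 13; iterate m_{k+1} = d_k·a_k − m_k, d_{k+1} = (176 − m_{k+1}²)/d_k, a_{k+1} = ⌊(a₀ + m_{k+1})/d_{k+1}⌋ (starting m₀ = 0, d₀ = 1), with convergents p_k = a_k·p_{k-1} + p_{k-2}, q_k = a_k·q_{k-1} + q_{k-2} (p₋₁ = 1, q₋₁ = 0):
  k = 0: a₀ = 13; p₀/q₀ = 13/1; p₀² − 176·q₀² = 169 − 176 = -7.
  k = 1: m = 13, d = 7, a = ⌊(13 + 13)/7⌋ = 3; p/q = (3·13 + 1)/(3·1 + 0) = 40/3; p² − 176·q² = 1600 − 1584 = 16.
  k = 2: m = 8, d = 16, a = ⌊(13 + 8)/16⌋ = 1; p/q = (1·40 + 13)/(1·3 + 1) = 53/4; p² − 176·q² = 2809 − 2816 = -7.
  k = 3: m = 8, d = 7, a = ⌊(13 + 8)/7⌋ = 3; p/q = (3·53 + 40)/(3·4 + 3) = 199/15; p² − 176·q² = 39601 − 39600 = 1.
  The first convergent with p² − 176·q² = 1 gives the fundamental solution (x₁, y₁) = (199, 15).
Step 2: Apply the recurrence (x_{n+1}, y_{n+1}) = (x₁x_n + 176y₁y_n, x₁y_n + y₁x_n) repeatedly.
  From (x_1, y_1) = (199, 15): x_2 = 199·199 + 176·15·15 = 79201; y_2 = 199·15 + 15·199 = 5970.
  From (x_2, y_2) = (79201, 5970): x_3 = 199·79201 + 176·15·5970 = 31521799; y_3 = 199·5970 + 15·79201 = 2376045.
  From (x_3, y_3) = (31521799, 2376045): x_4 = 199·31521799 + 176·15·2376045 = 12545596801; y_4 = 199·2376045 + 15·31521799 = 945659940.
Step 3: Verify x_4² - 176·y_4² = 157391999093261433601 - 157391999093261433600 = 1 (should be 1). ✓

(x_1, y_1) = (199, 15); (x_4, y_4) = (12545596801, 945659940).


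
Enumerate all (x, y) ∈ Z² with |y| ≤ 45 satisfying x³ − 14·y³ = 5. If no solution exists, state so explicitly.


The equation is x³ - 14y³ = 5. For fixed y, x³ = 14·y³ + 5, so a solution requires the RHS to be a perfect cube.
Strategy: iterate y from -45 to 45, compute RHS = 14·y³ + 5, and check whether it is a (positive or negative) perfect cube.
Check small values of y:
  y = 0: RHS = 5 is not a perfect cube.
  y = 1: RHS = 19 is not a perfect cube.
  y = -1: RHS = -9 is not a perfect cube.
  y = 2: RHS = 117 is not a perfect cube.
  y = -2: RHS = -107 is not a perfect cube.
  y = 3: RHS = 383 is not a perfect cube.
  y = -3: RHS = -373 is not a perfect cube.
Continuing the search up to |y| = 45 finds no solutions either.
No (x, y) in the scanned range satisfies the equation.

No integer solutions with |y| ≤ 45.


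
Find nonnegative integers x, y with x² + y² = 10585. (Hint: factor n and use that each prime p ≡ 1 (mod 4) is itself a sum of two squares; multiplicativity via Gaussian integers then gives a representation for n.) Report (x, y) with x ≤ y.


Step 1: Factor n = 10585 = 5 · 29 · 73.
Step 2: Check the mod-4 condition on each prime factor: 5 ≡ 1 (mod 4), exponent 1; 29 ≡ 1 (mod 4), exponent 1; 73 ≡ 1 (mod 4), exponent 1.
All primes ≡ 3 (mod 4) appear to even exponent (or don't appear), so by the two-squares theorem n IS expressible as a sum of two squares.
Step 3: Build a representation. Here n = 5 · 29 · 73 is a product of primes ≡ 1 (mod 4). Each prime p ≡ 1 (mod 4) is itself a sum of two squares; find a² by testing p − a² for a perfect square:
  5: 5 − 1² = 4 = 2² ⇒ 5 = 1² + 2².
  29: 29 − 1² = 28, 29 − 2² = 25 = 5² ⇒ 29 = 2² + 5².
  73: 73 − 1² = 72, 73 − 2² = 69, 73 − 3² = 64 = 8² ⇒ 73 = 3² + 8².
  Combine using the Brahmagupta–Fibonacci identity (a² + b²)(c² + d²) = (ac − bd)² + (ad + bc)² = (ac + bd)² + (ad − bc)²:
  5 · 29 = 145: from (1² + 2²)(2² + 5²), take (1·2 − 2·5, 1·5 + 2·2) = (2 − 10, 5 + 4) = (-8, 9); dropping signs (only squares matter) gives (8, 9); check 8² + 9² = 64 + 81 = 145 ✓.
  145 · 73 = 10585: from (8² + 9²)(3² + 8²), take (8·3 − 9·8, 8·8 + 9·3) = (24 − 72, 64 + 27) = (-48, 91); dropping signs (only squares matter) gives (48, 91); check 48² + 91² = 2304 + 8281 = 10585 ✓.
Step 4: Order so x ≤ y and verify: 48² + 91² = 2304 + 8281 = 10585 = n. ✓

n = 10585 = 48² + 91² (one valid representation with x ≤ y).


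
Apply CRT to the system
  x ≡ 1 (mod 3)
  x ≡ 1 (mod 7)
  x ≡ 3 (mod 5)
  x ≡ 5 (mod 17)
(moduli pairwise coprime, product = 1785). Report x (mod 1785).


Product of moduli M = 3 · 7 · 5 · 17 = 1785.
Merge one congruence at a time:
  Start: x ≡ 1 (mod 3).
  Combine with x ≡ 1 (mod 7); new modulus lcm = 21.
    Write x = 1 + 3·t and substitute into x ≡ 1 (mod 7): 3·t ≡ 1 − 1 = 0 (mod 7).
    The inverse of 3 mod 7 is 5 (since 3·5 = 15 = 2·7 + 1), so t ≡ 5·0 = 0 ≡ 0 (mod 7).
    Then x = 1 + 3·0 = 1, valid modulo lcm(3, 7) = 21: x ≡ 1 (mod 21).
  Combine with x ≡ 3 (mod 5); new modulus lcm = 105.
    Write x = 1 + 21·t and substitute into x ≡ 3 (mod 5): 21·t ≡ 3 − 1 = 2 (mod 5).
    Reduce coefficients mod 5: 1·t ≡ 2 (mod 5).
    So t ≡ 2 (mod 5).
    Then x = 1 + 21·2 = 43, valid modulo lcm(21, 5) = 105: x ≡ 43 (mod 105).
  Combine with x ≡ 5 (mod 17); new modulus lcm = 1785.
    Write x = 43 + 105·t and substitute into x ≡ 5 (mod 17): 105·t ≡ 5 − 43 = -38 (mod 17).
    Reduce coefficients mod 17: 3·t ≡ 13 (mod 17).
    The inverse of 3 mod 17 is 6 (since 3·6 = 18 = 1·17 + 1), so t ≡ 6·13 = 78 ≡ 10 (mod 17).
    Then x = 43 + 105·10 = 1093, valid modulo lcm(105, 17) = 1785: x ≡ 1093 (mod 1785).
Verify against each original: 1093 mod 3 = 1, 1093 mod 7 = 1, 1093 mod 5 = 3, 1093 mod 17 = 5.

x ≡ 1093 (mod 1785).
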